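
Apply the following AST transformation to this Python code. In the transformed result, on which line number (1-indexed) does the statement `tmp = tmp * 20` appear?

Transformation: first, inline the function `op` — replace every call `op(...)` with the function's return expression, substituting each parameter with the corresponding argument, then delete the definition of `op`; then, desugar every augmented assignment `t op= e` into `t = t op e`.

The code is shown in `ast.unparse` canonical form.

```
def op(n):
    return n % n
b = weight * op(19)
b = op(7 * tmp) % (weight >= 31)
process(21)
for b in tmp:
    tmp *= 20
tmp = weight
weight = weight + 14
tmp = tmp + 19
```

5

Transformed code:
b = weight * (19 % 19)
b = 7 * tmp % (7 * tmp) % (weight >= 31)
process(21)
for b in tmp:
    tmp = tmp * 20
tmp = weight
weight = weight + 14
tmp = tmp + 19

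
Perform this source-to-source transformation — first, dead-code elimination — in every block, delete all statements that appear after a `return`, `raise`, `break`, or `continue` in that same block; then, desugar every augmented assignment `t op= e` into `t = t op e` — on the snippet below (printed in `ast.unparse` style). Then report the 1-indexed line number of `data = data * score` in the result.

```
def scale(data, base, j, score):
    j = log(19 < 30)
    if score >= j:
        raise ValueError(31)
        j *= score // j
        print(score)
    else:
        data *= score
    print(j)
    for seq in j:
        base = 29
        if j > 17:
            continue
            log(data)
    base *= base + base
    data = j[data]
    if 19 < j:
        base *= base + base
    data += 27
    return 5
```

6

Transformed code:
def scale(data, base, j, score):
    j = log(19 < 30)
    if score >= j:
        raise ValueError(31)
    else:
        data = data * score
    print(j)
    for seq in j:
        base = 29
        if j > 17:
            continue
    base = base * (base + base)
    data = j[data]
    if 19 < j:
        base = base * (base + base)
    data = data + 27
    return 5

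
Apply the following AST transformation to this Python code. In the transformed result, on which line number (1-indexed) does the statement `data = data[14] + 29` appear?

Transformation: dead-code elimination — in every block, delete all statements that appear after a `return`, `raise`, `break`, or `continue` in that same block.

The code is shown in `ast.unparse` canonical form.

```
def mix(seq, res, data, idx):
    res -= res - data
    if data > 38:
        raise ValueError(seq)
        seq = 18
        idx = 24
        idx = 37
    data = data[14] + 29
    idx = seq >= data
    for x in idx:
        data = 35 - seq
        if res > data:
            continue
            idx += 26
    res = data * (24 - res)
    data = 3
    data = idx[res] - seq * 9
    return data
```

Transformed code:
def mix(seq, res, data, idx):
    res -= res - data
    if data > 38:
        raise ValueError(seq)
    data = data[14] + 29
    idx = seq >= data
    for x in idx:
        data = 35 - seq
        if res > data:
            continue
    res = data * (24 - res)
    data = 3
    data = idx[res] - seq * 9
    return data

5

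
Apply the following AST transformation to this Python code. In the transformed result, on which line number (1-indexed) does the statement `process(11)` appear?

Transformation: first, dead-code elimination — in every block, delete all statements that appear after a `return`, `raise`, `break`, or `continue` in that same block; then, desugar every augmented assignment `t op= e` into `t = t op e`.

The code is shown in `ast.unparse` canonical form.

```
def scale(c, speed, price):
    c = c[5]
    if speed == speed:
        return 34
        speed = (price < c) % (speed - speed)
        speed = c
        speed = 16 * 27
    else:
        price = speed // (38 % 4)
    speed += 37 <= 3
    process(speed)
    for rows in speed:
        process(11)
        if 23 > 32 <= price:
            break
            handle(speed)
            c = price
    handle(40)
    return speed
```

10

Transformed code:
def scale(c, speed, price):
    c = c[5]
    if speed == speed:
        return 34
    else:
        price = speed // (38 % 4)
    speed = speed + (37 <= 3)
    process(speed)
    for rows in speed:
        process(11)
        if 23 > 32 <= price:
            break
    handle(40)
    return speed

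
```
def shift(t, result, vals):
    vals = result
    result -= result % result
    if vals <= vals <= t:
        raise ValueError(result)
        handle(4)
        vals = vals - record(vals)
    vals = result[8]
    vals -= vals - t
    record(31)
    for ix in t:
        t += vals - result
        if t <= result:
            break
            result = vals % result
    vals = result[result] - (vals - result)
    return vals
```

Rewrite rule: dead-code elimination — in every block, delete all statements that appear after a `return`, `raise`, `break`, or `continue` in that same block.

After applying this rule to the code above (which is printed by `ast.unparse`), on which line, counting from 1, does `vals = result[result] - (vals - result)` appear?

13

Transformed code:
def shift(t, result, vals):
    vals = result
    result -= result % result
    if vals <= vals <= t:
        raise ValueError(result)
    vals = result[8]
    vals -= vals - t
    record(31)
    for ix in t:
        t += vals - result
        if t <= result:
            break
    vals = result[result] - (vals - result)
    return vals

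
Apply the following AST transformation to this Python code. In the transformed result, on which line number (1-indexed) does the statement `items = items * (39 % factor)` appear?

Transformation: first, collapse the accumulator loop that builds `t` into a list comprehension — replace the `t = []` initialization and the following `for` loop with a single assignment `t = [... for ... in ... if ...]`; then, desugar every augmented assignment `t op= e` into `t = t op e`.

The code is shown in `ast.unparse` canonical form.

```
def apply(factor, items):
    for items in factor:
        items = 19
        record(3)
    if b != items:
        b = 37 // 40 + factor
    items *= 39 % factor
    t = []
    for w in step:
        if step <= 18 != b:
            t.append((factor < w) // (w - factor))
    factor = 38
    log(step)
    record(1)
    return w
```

Transformed code:
def apply(factor, items):
    for items in factor:
        items = 19
        record(3)
    if b != items:
        b = 37 // 40 + factor
    items = items * (39 % factor)
    t = [(factor < w) // (w - factor) for w in step if step <= 18 != b]
    factor = 38
    log(step)
    record(1)
    return w

7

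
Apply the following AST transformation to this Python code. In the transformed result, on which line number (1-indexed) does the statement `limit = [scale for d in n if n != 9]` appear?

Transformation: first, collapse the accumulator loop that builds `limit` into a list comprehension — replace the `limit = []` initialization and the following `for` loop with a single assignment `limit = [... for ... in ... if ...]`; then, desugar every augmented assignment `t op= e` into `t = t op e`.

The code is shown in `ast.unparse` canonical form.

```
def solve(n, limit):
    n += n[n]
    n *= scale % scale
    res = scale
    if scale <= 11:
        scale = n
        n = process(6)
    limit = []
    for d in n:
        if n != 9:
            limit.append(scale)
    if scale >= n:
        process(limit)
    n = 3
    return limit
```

8

Transformed code:
def solve(n, limit):
    n = n + n[n]
    n = n * (scale % scale)
    res = scale
    if scale <= 11:
        scale = n
        n = process(6)
    limit = [scale for d in n if n != 9]
    if scale >= n:
        process(limit)
    n = 3
    return limit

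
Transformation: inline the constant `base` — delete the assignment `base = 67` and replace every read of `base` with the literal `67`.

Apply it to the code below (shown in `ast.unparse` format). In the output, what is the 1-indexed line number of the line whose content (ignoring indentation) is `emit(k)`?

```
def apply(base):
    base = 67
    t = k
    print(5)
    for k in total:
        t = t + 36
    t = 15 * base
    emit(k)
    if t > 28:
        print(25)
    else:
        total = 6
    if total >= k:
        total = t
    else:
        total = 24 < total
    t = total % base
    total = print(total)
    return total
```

Transformed code:
def apply(base):
    t = k
    print(5)
    for k in total:
        t = t + 36
    t = 15 * 67
    emit(k)
    if t > 28:
        print(25)
    else:
        total = 6
    if total >= k:
        total = t
    else:
        total = 24 < total
    t = total % 67
    total = print(total)
    return total

7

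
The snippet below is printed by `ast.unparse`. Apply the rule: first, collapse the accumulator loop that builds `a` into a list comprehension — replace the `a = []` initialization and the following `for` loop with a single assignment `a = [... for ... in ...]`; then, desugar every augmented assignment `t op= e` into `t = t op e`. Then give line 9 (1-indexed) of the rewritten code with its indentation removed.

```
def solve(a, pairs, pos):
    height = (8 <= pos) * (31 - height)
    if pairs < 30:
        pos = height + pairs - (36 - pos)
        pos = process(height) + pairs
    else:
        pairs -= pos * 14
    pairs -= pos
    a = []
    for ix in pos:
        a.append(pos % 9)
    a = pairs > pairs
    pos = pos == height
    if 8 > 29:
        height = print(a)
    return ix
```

Transformed code:
def solve(a, pairs, pos):
    height = (8 <= pos) * (31 - height)
    if pairs < 30:
        pos = height + pairs - (36 - pos)
        pos = process(height) + pairs
    else:
        pairs = pairs - pos * 14
    pairs = pairs - pos
    a = [pos % 9 for ix in pos]
    a = pairs > pairs
    pos = pos == height
    if 8 > 29:
        height = print(a)
    return ix

a = [pos % 9 for ix in pos]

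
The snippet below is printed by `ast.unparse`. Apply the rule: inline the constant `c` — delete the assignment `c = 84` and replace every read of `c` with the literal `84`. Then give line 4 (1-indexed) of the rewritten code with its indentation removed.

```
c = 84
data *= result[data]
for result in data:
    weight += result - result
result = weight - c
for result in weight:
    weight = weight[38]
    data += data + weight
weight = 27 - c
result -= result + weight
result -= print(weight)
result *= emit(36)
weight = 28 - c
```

result = weight - 84

Transformed code:
data *= result[data]
for result in data:
    weight += result - result
result = weight - 84
for result in weight:
    weight = weight[38]
    data += data + weight
weight = 27 - 84
result -= result + weight
result -= print(weight)
result *= emit(36)
weight = 28 - 84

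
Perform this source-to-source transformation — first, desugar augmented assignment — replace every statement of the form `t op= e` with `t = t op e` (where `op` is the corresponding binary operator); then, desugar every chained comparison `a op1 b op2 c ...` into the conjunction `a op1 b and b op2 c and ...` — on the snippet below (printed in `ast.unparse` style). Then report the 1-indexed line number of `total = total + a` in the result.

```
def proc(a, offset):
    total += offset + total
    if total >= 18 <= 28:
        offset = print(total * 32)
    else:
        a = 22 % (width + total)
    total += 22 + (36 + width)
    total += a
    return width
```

Transformed code:
def proc(a, offset):
    total = total + (offset + total)
    if total >= 18 and 18 <= 28:
        offset = print(total * 32)
    else:
        a = 22 % (width + total)
    total = total + (22 + (36 + width))
    total = total + a
    return width

8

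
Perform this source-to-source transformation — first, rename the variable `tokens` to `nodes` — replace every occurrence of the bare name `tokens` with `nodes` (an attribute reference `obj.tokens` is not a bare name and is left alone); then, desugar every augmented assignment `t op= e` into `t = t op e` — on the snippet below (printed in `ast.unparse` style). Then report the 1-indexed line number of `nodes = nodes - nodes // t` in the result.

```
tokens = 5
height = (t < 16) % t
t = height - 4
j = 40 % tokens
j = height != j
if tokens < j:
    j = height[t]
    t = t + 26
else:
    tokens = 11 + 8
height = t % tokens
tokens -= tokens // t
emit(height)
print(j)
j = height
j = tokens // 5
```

12

Transformed code:
nodes = 5
height = (t < 16) % t
t = height - 4
j = 40 % nodes
j = height != j
if nodes < j:
    j = height[t]
    t = t + 26
else:
    nodes = 11 + 8
height = t % nodes
nodes = nodes - nodes // t
emit(height)
print(j)
j = height
j = nodes // 5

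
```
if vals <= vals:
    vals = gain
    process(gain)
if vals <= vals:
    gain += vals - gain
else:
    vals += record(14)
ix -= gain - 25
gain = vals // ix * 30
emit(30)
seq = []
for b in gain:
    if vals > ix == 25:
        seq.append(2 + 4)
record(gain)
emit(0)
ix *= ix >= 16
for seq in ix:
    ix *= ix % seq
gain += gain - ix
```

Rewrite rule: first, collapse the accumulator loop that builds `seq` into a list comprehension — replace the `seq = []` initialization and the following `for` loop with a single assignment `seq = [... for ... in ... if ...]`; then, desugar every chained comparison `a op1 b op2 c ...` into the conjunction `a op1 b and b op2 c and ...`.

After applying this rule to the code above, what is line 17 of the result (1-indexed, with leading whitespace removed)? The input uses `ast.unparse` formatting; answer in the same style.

Transformed code:
if vals <= vals:
    vals = gain
    process(gain)
if vals <= vals:
    gain += vals - gain
else:
    vals += record(14)
ix -= gain - 25
gain = vals // ix * 30
emit(30)
seq = [2 + 4 for b in gain if vals > ix and ix == 25]
record(gain)
emit(0)
ix *= ix >= 16
for seq in ix:
    ix *= ix % seq
gain += gain - ix

gain += gain - ix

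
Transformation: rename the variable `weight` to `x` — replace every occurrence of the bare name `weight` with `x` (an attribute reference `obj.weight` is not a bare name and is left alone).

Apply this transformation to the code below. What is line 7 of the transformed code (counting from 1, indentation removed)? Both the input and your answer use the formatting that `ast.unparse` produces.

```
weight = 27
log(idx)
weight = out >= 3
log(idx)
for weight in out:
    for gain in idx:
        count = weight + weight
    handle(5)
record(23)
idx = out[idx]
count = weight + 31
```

Transformed code:
x = 27
log(idx)
x = out >= 3
log(idx)
for x in out:
    for gain in idx:
        count = x + x
    handle(5)
record(23)
idx = out[idx]
count = x + 31

count = x + x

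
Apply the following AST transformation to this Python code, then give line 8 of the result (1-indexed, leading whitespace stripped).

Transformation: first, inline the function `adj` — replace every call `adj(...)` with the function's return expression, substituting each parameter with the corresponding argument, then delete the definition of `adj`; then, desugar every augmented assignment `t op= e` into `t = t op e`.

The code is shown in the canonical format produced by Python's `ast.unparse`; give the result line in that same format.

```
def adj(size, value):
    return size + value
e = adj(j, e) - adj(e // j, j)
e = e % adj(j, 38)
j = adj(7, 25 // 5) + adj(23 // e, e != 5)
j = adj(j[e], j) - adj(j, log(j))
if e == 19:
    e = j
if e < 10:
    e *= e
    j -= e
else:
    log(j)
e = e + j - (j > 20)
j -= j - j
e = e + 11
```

e = e * e

Transformed code:
e = j + e - (e // j + j)
e = e % (j + 38)
j = 7 + 25 // 5 + (23 // e + (e != 5))
j = j[e] + j - (j + log(j))
if e == 19:
    e = j
if e < 10:
    e = e * e
    j = j - e
else:
    log(j)
e = e + j - (j > 20)
j = j - (j - j)
e = e + 11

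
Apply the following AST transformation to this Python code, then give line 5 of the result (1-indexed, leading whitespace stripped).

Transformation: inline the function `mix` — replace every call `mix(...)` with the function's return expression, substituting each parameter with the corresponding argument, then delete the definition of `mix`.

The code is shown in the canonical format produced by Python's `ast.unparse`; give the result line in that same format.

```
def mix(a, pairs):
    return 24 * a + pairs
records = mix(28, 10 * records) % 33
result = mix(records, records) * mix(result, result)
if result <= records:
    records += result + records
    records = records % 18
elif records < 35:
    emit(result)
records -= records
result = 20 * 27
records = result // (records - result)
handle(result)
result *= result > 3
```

records = records % 18

Transformed code:
records = (24 * 28 + 10 * records) % 33
result = (24 * records + records) * (24 * result + result)
if result <= records:
    records += result + records
    records = records % 18
elif records < 35:
    emit(result)
records -= records
result = 20 * 27
records = result // (records - result)
handle(result)
result *= result > 3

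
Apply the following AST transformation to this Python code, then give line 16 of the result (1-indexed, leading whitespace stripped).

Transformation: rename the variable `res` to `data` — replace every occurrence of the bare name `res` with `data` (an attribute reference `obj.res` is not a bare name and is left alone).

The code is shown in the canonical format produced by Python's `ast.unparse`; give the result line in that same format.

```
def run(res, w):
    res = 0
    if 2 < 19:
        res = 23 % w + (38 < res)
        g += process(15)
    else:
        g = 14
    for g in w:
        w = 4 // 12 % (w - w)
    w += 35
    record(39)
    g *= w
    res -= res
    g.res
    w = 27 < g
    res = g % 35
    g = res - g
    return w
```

Transformed code:
def run(data, w):
    data = 0
    if 2 < 19:
        data = 23 % w + (38 < data)
        g += process(15)
    else:
        g = 14
    for g in w:
        w = 4 // 12 % (w - w)
    w += 35
    record(39)
    g *= w
    data -= data
    g.res
    w = 27 < g
    data = g % 35
    g = data - g
    return w

data = g % 35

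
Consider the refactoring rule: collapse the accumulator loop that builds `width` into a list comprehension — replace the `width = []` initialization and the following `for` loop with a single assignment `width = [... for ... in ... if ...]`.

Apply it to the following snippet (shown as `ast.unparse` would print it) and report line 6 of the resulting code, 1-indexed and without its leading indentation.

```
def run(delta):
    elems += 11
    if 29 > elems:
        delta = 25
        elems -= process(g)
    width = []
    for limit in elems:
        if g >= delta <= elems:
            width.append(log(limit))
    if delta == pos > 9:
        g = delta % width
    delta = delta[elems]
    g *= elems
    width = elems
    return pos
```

width = [log(limit) for limit in elems if g >= delta <= elems]

Transformed code:
def run(delta):
    elems += 11
    if 29 > elems:
        delta = 25
        elems -= process(g)
    width = [log(limit) for limit in elems if g >= delta <= elems]
    if delta == pos > 9:
        g = delta % width
    delta = delta[elems]
    g *= elems
    width = elems
    return pos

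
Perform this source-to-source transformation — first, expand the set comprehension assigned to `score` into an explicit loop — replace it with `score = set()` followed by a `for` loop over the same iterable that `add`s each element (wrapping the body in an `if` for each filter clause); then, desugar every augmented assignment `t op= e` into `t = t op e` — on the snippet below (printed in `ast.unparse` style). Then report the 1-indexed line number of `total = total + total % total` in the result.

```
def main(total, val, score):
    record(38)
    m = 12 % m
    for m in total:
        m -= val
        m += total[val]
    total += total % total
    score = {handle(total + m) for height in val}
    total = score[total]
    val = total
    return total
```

Transformed code:
def main(total, val, score):
    record(38)
    m = 12 % m
    for m in total:
        m = m - val
        m = m + total[val]
    total = total + total % total
    score = set()
    for height in val:
        score.add(handle(total + m))
    total = score[total]
    val = total
    return total

7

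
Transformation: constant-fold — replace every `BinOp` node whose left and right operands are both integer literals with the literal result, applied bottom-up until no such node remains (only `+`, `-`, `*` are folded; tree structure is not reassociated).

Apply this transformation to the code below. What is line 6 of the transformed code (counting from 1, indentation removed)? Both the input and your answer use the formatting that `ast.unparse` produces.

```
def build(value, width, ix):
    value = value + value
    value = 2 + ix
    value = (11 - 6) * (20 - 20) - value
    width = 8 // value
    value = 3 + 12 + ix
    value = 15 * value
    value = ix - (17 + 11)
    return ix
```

Transformed code:
def build(value, width, ix):
    value = value + value
    value = 2 + ix
    value = 0 - value
    width = 8 // value
    value = 15 + ix
    value = 15 * value
    value = ix - 28
    return ix

value = 15 + ix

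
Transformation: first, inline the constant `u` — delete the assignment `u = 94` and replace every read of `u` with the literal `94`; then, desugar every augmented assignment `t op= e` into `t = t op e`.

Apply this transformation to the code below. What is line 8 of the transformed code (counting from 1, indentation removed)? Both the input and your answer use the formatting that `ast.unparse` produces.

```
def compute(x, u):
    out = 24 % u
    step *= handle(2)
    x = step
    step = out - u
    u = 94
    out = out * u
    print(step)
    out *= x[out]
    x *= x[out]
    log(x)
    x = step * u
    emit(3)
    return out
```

Transformed code:
def compute(x, u):
    out = 24 % 94
    step = step * handle(2)
    x = step
    step = out - 94
    out = out * 94
    print(step)
    out = out * x[out]
    x = x * x[out]
    log(x)
    x = step * 94
    emit(3)
    return out

out = out * x[out]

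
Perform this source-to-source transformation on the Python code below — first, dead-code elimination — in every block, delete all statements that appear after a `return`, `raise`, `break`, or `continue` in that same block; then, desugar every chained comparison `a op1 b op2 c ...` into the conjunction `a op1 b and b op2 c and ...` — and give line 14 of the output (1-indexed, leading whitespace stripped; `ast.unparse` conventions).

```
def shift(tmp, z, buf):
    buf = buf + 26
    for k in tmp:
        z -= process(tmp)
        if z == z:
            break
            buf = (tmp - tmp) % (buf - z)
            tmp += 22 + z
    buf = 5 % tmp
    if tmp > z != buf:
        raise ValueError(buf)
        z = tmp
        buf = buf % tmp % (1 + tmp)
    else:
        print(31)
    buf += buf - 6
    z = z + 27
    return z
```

return z

Transformed code:
def shift(tmp, z, buf):
    buf = buf + 26
    for k in tmp:
        z -= process(tmp)
        if z == z:
            break
    buf = 5 % tmp
    if tmp > z and z != buf:
        raise ValueError(buf)
    else:
        print(31)
    buf += buf - 6
    z = z + 27
    return z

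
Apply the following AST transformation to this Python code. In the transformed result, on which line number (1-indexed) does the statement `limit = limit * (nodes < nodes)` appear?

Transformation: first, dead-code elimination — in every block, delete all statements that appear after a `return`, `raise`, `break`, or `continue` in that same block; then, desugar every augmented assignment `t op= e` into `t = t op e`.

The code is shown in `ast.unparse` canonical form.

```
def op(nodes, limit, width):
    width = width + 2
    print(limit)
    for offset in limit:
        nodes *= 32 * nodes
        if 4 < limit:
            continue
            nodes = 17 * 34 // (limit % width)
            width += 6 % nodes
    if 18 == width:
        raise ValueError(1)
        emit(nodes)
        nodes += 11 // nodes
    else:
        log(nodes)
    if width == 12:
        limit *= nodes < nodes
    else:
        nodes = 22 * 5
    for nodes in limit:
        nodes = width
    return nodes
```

13

Transformed code:
def op(nodes, limit, width):
    width = width + 2
    print(limit)
    for offset in limit:
        nodes = nodes * (32 * nodes)
        if 4 < limit:
            continue
    if 18 == width:
        raise ValueError(1)
    else:
        log(nodes)
    if width == 12:
        limit = limit * (nodes < nodes)
    else:
        nodes = 22 * 5
    for nodes in limit:
        nodes = width
    return nodes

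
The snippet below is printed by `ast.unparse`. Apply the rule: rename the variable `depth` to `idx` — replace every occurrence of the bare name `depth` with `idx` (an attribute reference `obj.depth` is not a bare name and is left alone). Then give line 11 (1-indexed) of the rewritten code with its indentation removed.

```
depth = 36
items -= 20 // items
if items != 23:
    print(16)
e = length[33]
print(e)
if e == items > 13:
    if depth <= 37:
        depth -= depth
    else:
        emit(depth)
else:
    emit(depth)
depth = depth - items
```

Transformed code:
idx = 36
items -= 20 // items
if items != 23:
    print(16)
e = length[33]
print(e)
if e == items > 13:
    if idx <= 37:
        idx -= idx
    else:
        emit(idx)
else:
    emit(idx)
idx = idx - items

emit(idx)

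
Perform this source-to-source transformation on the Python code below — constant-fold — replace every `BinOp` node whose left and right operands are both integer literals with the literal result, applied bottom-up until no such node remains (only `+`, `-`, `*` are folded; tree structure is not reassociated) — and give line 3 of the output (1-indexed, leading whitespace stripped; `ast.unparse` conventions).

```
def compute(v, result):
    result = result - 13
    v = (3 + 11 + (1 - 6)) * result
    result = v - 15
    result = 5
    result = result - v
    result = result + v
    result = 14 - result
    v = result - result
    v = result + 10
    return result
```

v = 9 * result

Transformed code:
def compute(v, result):
    result = result - 13
    v = 9 * result
    result = v - 15
    result = 5
    result = result - v
    result = result + v
    result = 14 - result
    v = result - result
    v = result + 10
    return result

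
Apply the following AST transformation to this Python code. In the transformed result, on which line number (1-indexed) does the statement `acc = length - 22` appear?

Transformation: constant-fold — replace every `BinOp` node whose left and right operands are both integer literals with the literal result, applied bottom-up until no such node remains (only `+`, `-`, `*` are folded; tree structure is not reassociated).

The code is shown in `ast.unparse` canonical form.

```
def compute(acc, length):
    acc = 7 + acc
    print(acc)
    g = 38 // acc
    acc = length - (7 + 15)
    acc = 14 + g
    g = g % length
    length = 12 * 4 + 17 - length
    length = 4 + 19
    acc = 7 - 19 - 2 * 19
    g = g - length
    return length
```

Transformed code:
def compute(acc, length):
    acc = 7 + acc
    print(acc)
    g = 38 // acc
    acc = length - 22
    acc = 14 + g
    g = g % length
    length = 65 - length
    length = 23
    acc = -50
    g = g - length
    return length

5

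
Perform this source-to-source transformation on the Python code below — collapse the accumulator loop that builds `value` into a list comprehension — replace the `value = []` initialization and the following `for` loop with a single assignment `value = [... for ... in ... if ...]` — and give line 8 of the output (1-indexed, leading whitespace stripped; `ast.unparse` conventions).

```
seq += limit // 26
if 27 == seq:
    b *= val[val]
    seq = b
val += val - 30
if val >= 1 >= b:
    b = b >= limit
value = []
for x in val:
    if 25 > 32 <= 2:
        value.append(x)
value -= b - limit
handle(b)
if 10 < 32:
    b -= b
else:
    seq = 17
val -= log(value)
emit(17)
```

value = [x for x in val if 25 > 32 <= 2]

Transformed code:
seq += limit // 26
if 27 == seq:
    b *= val[val]
    seq = b
val += val - 30
if val >= 1 >= b:
    b = b >= limit
value = [x for x in val if 25 > 32 <= 2]
value -= b - limit
handle(b)
if 10 < 32:
    b -= b
else:
    seq = 17
val -= log(value)
emit(17)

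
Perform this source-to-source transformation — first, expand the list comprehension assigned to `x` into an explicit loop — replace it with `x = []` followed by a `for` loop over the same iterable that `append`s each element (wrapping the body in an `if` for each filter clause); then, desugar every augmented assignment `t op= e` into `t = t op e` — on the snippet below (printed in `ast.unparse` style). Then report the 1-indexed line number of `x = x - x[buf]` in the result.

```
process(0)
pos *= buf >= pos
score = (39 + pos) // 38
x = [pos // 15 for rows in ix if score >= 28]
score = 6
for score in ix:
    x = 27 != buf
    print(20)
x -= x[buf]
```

Transformed code:
process(0)
pos = pos * (buf >= pos)
score = (39 + pos) // 38
x = []
for rows in ix:
    if score >= 28:
        x.append(pos // 15)
score = 6
for score in ix:
    x = 27 != buf
    print(20)
x = x - x[buf]

12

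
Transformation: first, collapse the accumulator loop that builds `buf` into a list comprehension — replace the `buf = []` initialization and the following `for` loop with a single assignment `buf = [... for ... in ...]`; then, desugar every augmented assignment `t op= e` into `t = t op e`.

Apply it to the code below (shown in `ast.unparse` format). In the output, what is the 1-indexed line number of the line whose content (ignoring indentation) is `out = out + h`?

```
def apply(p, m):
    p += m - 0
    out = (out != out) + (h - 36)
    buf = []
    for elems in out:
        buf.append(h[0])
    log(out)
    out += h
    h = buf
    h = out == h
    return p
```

Transformed code:
def apply(p, m):
    p = p + (m - 0)
    out = (out != out) + (h - 36)
    buf = [h[0] for elems in out]
    log(out)
    out = out + h
    h = buf
    h = out == h
    return p

6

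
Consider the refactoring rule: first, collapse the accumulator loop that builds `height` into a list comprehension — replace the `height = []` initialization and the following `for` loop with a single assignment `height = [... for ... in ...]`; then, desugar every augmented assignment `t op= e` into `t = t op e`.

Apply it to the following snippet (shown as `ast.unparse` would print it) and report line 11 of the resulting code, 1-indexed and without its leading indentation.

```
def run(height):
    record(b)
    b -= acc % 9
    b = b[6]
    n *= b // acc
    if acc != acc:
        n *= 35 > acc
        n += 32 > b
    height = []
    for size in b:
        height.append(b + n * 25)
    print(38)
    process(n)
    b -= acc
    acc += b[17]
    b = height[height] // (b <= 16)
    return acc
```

Transformed code:
def run(height):
    record(b)
    b = b - acc % 9
    b = b[6]
    n = n * (b // acc)
    if acc != acc:
        n = n * (35 > acc)
        n = n + (32 > b)
    height = [b + n * 25 for size in b]
    print(38)
    process(n)
    b = b - acc
    acc = acc + b[17]
    b = height[height] // (b <= 16)
    return acc

process(n)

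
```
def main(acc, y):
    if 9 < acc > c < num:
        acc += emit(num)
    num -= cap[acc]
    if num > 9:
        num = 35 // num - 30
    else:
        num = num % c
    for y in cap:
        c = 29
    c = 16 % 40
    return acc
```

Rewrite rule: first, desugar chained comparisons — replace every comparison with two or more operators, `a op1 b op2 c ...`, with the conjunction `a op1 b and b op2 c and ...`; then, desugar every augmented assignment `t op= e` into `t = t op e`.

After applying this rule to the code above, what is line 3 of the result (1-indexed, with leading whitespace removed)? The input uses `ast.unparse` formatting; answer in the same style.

Transformed code:
def main(acc, y):
    if 9 < acc and acc > c and (c < num):
        acc = acc + emit(num)
    num = num - cap[acc]
    if num > 9:
        num = 35 // num - 30
    else:
        num = num % c
    for y in cap:
        c = 29
    c = 16 % 40
    return acc

acc = acc + emit(num)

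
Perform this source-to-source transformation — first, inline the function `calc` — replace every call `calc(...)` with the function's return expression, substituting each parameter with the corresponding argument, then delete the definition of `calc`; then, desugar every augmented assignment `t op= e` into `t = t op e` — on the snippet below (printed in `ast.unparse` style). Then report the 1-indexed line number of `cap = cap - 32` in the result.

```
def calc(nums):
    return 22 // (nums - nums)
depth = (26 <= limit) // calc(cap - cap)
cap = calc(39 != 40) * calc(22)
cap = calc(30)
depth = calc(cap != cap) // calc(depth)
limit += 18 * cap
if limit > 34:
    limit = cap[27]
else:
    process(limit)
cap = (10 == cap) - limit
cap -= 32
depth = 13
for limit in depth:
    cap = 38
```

Transformed code:
depth = (26 <= limit) // (22 // (cap - cap - (cap - cap)))
cap = 22 // ((39 != 40) - (39 != 40)) * (22 // (22 - 22))
cap = 22 // (30 - 30)
depth = 22 // ((cap != cap) - (cap != cap)) // (22 // (depth - depth))
limit = limit + 18 * cap
if limit > 34:
    limit = cap[27]
else:
    process(limit)
cap = (10 == cap) - limit
cap = cap - 32
depth = 13
for limit in depth:
    cap = 38

11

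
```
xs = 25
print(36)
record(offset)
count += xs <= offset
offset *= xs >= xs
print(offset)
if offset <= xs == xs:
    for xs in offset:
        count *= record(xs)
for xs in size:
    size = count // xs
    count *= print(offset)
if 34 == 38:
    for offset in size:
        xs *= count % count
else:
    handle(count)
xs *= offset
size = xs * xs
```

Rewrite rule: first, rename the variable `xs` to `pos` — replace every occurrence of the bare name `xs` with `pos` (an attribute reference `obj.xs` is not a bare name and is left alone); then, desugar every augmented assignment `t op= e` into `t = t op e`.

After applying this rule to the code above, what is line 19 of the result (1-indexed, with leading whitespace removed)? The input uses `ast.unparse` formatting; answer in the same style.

size = pos * pos

Transformed code:
pos = 25
print(36)
record(offset)
count = count + (pos <= offset)
offset = offset * (pos >= pos)
print(offset)
if offset <= pos == pos:
    for pos in offset:
        count = count * record(pos)
for pos in size:
    size = count // pos
    count = count * print(offset)
if 34 == 38:
    for offset in size:
        pos = pos * (count % count)
else:
    handle(count)
pos = pos * offset
size = pos * pos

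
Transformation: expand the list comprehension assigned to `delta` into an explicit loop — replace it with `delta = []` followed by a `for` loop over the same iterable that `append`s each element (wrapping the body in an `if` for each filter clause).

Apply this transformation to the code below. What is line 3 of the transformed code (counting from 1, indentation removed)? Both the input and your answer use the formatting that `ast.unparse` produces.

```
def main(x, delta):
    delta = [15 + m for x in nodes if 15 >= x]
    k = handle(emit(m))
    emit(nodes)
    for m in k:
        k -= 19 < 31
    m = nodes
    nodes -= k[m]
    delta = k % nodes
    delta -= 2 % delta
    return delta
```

for x in nodes:

Transformed code:
def main(x, delta):
    delta = []
    for x in nodes:
        if 15 >= x:
            delta.append(15 + m)
    k = handle(emit(m))
    emit(nodes)
    for m in k:
        k -= 19 < 31
    m = nodes
    nodes -= k[m]
    delta = k % nodes
    delta -= 2 % delta
    return delta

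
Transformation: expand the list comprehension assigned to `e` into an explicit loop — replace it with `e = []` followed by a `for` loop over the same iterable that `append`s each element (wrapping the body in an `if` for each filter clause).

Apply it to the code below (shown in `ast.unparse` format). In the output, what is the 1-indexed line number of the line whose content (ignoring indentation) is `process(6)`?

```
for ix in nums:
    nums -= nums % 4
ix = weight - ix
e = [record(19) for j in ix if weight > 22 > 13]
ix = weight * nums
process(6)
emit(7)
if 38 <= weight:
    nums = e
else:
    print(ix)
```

Transformed code:
for ix in nums:
    nums -= nums % 4
ix = weight - ix
e = []
for j in ix:
    if weight > 22 > 13:
        e.append(record(19))
ix = weight * nums
process(6)
emit(7)
if 38 <= weight:
    nums = e
else:
    print(ix)

9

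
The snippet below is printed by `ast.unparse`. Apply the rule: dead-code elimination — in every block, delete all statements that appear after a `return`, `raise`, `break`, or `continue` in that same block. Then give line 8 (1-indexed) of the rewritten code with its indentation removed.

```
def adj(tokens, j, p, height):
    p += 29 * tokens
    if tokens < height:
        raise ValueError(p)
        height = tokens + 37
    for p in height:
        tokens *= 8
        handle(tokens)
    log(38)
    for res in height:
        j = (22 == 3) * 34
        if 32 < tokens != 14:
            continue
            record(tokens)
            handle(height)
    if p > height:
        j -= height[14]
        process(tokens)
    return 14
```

Transformed code:
def adj(tokens, j, p, height):
    p += 29 * tokens
    if tokens < height:
        raise ValueError(p)
    for p in height:
        tokens *= 8
        handle(tokens)
    log(38)
    for res in height:
        j = (22 == 3) * 34
        if 32 < tokens != 14:
            continue
    if p > height:
        j -= height[14]
        process(tokens)
    return 14

log(38)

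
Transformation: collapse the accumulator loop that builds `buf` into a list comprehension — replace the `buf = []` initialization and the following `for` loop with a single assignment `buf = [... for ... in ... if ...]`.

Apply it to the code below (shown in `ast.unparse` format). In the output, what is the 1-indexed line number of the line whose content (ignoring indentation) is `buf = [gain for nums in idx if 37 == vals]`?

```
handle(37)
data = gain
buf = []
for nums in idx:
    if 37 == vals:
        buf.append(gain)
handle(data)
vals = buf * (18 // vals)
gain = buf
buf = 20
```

Transformed code:
handle(37)
data = gain
buf = [gain for nums in idx if 37 == vals]
handle(data)
vals = buf * (18 // vals)
gain = buf
buf = 20

3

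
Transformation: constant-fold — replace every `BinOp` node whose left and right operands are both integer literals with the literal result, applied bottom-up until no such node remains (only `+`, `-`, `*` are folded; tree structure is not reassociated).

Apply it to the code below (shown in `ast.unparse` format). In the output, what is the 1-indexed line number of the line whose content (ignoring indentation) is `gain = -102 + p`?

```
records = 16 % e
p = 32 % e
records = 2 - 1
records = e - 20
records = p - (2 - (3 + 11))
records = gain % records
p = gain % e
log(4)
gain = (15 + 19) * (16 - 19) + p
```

Transformed code:
records = 16 % e
p = 32 % e
records = 1
records = e - 20
records = p - -12
records = gain % records
p = gain % e
log(4)
gain = -102 + p

9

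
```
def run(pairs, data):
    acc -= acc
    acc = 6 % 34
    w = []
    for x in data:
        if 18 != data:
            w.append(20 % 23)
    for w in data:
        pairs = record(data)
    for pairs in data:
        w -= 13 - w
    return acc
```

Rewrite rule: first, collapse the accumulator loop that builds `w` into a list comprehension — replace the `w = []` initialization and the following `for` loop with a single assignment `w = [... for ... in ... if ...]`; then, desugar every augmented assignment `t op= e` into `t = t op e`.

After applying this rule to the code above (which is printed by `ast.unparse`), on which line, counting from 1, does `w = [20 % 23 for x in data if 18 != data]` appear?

4

Transformed code:
def run(pairs, data):
    acc = acc - acc
    acc = 6 % 34
    w = [20 % 23 for x in data if 18 != data]
    for w in data:
        pairs = record(data)
    for pairs in data:
        w = w - (13 - w)
    return acc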